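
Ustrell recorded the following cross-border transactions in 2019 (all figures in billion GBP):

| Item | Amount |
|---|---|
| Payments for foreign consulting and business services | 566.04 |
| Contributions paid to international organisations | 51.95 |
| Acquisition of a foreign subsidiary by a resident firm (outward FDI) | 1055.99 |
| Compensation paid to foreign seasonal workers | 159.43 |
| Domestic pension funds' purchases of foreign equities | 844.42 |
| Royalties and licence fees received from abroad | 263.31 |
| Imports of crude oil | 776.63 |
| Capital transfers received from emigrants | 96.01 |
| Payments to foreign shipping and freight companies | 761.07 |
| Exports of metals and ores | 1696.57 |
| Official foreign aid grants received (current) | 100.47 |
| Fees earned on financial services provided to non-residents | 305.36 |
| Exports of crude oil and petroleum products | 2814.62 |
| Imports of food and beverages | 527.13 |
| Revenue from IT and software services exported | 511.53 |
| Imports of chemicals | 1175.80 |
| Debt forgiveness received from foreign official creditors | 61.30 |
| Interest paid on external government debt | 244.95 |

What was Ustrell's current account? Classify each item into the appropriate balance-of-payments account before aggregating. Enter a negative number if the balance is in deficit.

Goods: -527.13 + 1696.57 - 776.63 - 1175.80 + 2814.62 = 2031.63
Services: -566.04 + 305.36 - 761.07 + 263.31 + 511.53 = -246.91
Primary income: -159.43 - 244.95 = -404.38
Secondary income: 100.47 - 51.95 = 48.52
Current account = 2031.63 + (-246.91) + (-404.38) + 48.52 = 1428.86
(Excluded from the current account — financial account: acquisition of a foreign subsidiary by a resident firm (outward FDI) 1055.99, domestic pension funds' purchases of foreign equities 844.42; capital account: capital transfers received from emigrants 96.01, debt forgiveness received from foreign official creditors 61.30.)

1428.86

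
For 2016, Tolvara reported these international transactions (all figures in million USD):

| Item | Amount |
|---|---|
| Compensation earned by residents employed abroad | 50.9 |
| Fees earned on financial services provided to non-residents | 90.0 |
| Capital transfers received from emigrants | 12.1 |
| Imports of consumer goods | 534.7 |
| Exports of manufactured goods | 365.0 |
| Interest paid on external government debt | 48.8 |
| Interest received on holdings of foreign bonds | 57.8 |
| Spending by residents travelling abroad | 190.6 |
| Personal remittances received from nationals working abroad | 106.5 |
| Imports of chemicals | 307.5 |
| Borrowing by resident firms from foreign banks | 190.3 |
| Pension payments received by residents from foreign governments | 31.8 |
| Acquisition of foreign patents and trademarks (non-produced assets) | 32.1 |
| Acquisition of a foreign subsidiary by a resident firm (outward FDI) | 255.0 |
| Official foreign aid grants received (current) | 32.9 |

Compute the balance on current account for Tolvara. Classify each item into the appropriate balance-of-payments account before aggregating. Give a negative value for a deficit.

Goods: 365.0 - 307.5 - 534.7 = -477.2
Services: -190.6 + 90.0 = -100.6
Primary income: 50.9 + 57.8 - 48.8 = 59.9
Secondary income: 106.5 + 32.9 + 31.8 = 171.2
Current account = (-477.2) + (-100.6) + 59.9 + 171.2 = -346.7
(Excluded from the current account — capital account: capital transfers received from emigrants 12.1, acquisition of foreign patents and trademarks (non-produced assets) 32.1; financial account: borrowing by resident firms from foreign banks 190.3, acquisition of a foreign subsidiary by a resident firm (outward FDI) 255.0.)

-346.7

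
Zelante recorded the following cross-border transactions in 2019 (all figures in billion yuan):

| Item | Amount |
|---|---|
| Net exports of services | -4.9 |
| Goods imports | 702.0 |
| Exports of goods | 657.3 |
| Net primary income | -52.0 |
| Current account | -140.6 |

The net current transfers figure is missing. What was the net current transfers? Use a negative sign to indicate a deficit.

-39.0

Current account = goods balance + services balance + net primary income + net secondary income
Sum of the known components = -101.6
Net current transfers = CA - (known components) = -140.6 - (-101.6) = -39.0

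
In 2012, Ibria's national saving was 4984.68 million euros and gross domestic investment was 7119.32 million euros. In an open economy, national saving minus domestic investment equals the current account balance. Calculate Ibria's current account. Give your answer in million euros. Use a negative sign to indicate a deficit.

CA = S - I = 4984.68 - 7119.32 = -2134.64

-2134.64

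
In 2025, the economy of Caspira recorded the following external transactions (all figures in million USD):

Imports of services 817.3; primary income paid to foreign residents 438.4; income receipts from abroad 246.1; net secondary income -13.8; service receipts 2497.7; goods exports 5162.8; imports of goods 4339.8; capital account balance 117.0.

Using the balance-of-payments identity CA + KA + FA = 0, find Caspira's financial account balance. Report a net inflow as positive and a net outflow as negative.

Goods balance = 5162.8 - 4339.8 = 823.0
Services balance = 2497.7 - 817.3 = 1680.4
Trade balance (goods + services) = 823.0 + 1680.4 = 2503.4
Net primary income = 246.1 - 438.4 = -192.3
Net secondary income = -13.8
Current account = 2503.4 + (-192.3) + (-13.8) = 2297.3
Financial account = -(2297.3 + 117.0) = -2414.3

-2414.3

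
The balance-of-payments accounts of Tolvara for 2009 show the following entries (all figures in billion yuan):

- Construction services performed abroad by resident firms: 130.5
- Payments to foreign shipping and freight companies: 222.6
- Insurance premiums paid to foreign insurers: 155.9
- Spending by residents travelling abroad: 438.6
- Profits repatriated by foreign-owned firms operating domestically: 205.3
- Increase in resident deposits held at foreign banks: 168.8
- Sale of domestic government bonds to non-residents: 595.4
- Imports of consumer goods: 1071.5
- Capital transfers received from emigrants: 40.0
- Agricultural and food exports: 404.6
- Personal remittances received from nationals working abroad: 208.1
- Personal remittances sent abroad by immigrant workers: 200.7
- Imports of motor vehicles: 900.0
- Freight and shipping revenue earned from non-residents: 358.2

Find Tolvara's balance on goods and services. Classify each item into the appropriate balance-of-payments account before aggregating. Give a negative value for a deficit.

-1895.3

Goods: 404.6 - 1071.5 - 900.0 = -1566.9
Services: 358.2 - 438.6 + 130.5 - 155.9 - 222.6 = -328.4
Trade balance = -1566.9 + (-328.4) = -1895.3
(Excluded from the trade balance — primary income: profits repatriated by foreign-owned firms operating domestically 205.3; financial account: increase in resident deposits held at foreign banks 168.8, sale of domestic government bonds to non-residents 595.4; capital account: capital transfers received from emigrants 40.0; secondary income: personal remittances received from nationals working abroad 208.1, personal remittances sent abroad by immigrant workers 200.7.)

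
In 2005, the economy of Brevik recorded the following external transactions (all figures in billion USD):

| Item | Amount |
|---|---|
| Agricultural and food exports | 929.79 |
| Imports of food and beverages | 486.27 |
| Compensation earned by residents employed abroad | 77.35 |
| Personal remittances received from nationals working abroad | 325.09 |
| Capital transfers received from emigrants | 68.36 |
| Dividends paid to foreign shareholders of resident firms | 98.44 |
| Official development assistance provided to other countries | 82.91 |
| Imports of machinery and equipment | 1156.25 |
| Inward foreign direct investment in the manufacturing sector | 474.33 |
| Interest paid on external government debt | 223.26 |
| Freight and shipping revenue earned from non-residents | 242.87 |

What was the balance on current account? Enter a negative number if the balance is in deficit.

Goods: 929.79 - 1156.25 - 486.27 = -712.73
Services: 242.87
Primary income: -223.26 + 77.35 - 98.44 = -244.35
Secondary income: -82.91 + 325.09 = 242.18
Current account = (-712.73) + 242.87 + (-244.35) + 242.18 = -472.03
(Excluded from the current account — capital account: capital transfers received from emigrants 68.36; financial account: inward foreign direct investment in the manufacturing sector 474.33.)

-472.03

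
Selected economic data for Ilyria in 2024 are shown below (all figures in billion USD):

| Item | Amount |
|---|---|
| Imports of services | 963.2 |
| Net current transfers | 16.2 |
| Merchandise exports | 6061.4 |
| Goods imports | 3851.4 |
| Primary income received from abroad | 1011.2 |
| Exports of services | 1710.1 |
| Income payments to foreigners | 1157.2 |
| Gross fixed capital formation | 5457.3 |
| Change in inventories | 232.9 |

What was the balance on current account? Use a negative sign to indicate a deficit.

Goods balance = 6061.4 - 3851.4 = 2210.0
Services balance = 1710.1 - 963.2 = 746.9
Trade balance (goods + services) = 2210.0 + 746.9 = 2956.9
Net primary income = 1011.2 - 1157.2 = -146.0
Net secondary income = 16.2
Current account = 2956.9 + (-146.0) + 16.2 = 2827.1

2827.1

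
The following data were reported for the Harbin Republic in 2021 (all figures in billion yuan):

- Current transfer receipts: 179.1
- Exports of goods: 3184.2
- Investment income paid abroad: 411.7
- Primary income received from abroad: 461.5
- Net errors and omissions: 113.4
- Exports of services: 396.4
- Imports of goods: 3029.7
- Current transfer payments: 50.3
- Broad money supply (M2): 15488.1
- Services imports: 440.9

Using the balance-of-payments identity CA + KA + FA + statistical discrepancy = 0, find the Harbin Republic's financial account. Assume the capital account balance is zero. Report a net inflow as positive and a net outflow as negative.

Goods balance = 3184.2 - 3029.7 = 154.5
Services balance = 396.4 - 440.9 = -44.5
Trade balance (goods + services) = 154.5 + (-44.5) = 110.0
Net primary income = 461.5 - 411.7 = 49.8
Net secondary income = 179.1 - 50.3 = 128.8
Current account = 110.0 + 49.8 + 128.8 = 288.6
Financial account = -(288.6 + 113.4) = -402.0

-402.0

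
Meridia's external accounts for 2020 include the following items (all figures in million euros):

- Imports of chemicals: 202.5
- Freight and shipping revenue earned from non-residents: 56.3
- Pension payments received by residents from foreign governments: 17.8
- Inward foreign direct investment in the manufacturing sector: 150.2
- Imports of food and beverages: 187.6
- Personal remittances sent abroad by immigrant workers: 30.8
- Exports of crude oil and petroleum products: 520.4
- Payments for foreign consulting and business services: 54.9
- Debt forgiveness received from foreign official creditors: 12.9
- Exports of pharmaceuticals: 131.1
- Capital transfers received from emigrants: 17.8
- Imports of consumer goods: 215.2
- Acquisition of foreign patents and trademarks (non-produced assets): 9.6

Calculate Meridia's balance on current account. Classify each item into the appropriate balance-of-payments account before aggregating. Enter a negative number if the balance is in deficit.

34.6

Goods: -215.2 - 202.5 + 520.4 - 187.6 + 131.1 = 46.2
Services: 56.3 - 54.9 = 1.4
Secondary income: 17.8 - 30.8 = -13.0
Current account = 46.2 + 1.4 + (-13.0) = 34.6
(Excluded from the current account — financial account: inward foreign direct investment in the manufacturing sector 150.2; capital account: debt forgiveness received from foreign official creditors 12.9, capital transfers received from emigrants 17.8, acquisition of foreign patents and trademarks (non-produced assets) 9.6.)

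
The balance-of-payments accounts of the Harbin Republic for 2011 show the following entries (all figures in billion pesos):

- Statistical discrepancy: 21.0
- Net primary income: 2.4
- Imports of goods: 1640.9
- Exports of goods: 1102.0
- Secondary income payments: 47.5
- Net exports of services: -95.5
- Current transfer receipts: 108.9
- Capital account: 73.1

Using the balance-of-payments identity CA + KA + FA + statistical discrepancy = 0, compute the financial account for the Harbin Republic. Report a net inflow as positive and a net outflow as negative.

476.5

Goods balance = 1102.0 - 1640.9 = -538.9
Services balance = -95.5
Trade balance (goods + services) = -538.9 + (-95.5) = -634.4
Net primary income = 2.4
Net secondary income = 108.9 - 47.5 = 61.4
Current account = -634.4 + 2.4 + 61.4 = -570.6
Financial account = -(-570.6 + 73.1 + 21.0) = 476.5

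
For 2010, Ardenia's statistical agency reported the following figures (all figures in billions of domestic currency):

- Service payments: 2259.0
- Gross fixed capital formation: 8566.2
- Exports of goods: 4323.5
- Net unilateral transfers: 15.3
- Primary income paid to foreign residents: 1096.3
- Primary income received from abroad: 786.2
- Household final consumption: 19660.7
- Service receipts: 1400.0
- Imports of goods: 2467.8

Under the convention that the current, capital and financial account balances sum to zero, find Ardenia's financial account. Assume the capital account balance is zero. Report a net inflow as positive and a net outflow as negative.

Goods balance = 4323.5 - 2467.8 = 1855.7
Services balance = 1400.0 - 2259.0 = -859.0
Trade balance (goods + services) = 1855.7 + (-859.0) = 996.7
Net primary income = 786.2 - 1096.3 = -310.1
Net secondary income = 15.3
Current account = 996.7 + (-310.1) + 15.3 = 701.9
Financial account = -(701.9) = -701.9

-701.9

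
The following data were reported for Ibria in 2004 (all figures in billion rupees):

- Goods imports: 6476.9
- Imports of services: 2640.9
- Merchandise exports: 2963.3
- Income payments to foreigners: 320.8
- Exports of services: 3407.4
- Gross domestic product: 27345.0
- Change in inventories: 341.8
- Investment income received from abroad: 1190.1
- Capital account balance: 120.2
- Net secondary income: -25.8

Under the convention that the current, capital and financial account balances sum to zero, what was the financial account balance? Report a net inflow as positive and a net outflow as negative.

Goods balance = 2963.3 - 6476.9 = -3513.6
Services balance = 3407.4 - 2640.9 = 766.5
Trade balance (goods + services) = -3513.6 + 766.5 = -2747.1
Net primary income = 1190.1 - 320.8 = 869.3
Net secondary income = -25.8
Current account = -2747.1 + 869.3 + (-25.8) = -1903.6
Financial account = -(-1903.6 + 120.2) = 1783.4

1783.4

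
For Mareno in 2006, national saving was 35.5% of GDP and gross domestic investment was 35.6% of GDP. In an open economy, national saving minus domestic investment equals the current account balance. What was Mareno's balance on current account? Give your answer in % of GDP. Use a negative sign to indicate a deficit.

-0.1

S - I = CA (net lending to the rest of the world).
CA = S - I = 35.5 - 35.6 = -0.1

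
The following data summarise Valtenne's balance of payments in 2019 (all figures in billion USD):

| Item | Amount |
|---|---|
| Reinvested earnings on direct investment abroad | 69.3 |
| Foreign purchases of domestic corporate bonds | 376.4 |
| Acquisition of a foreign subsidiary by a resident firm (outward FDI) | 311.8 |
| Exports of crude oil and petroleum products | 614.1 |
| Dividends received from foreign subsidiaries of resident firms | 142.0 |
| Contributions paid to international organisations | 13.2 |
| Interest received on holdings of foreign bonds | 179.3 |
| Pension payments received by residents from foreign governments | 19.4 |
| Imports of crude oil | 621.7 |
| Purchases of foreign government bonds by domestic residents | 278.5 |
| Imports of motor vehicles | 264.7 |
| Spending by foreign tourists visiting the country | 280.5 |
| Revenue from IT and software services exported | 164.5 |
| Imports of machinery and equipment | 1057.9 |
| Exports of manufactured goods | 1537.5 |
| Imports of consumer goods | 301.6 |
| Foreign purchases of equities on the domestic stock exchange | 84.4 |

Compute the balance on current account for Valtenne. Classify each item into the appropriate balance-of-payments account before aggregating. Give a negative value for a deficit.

747.5

Goods: -264.7 - 621.7 - 1057.9 + 614.1 - 301.6 + 1537.5 = -94.3
Services: 164.5 + 280.5 = 445.0
Primary income: 142.0 + 69.3 + 179.3 = 390.6
Secondary income: -13.2 + 19.4 = 6.2
Current account = (-94.3) + 445.0 + 390.6 + 6.2 = 747.5
(Excluded from the current account — financial account: foreign purchases of domestic corporate bonds 376.4, acquisition of a foreign subsidiary by a resident firm (outward FDI) 311.8, purchases of foreign government bonds by domestic residents 278.5, foreign purchases of equities on the domestic stock exchange 84.4.)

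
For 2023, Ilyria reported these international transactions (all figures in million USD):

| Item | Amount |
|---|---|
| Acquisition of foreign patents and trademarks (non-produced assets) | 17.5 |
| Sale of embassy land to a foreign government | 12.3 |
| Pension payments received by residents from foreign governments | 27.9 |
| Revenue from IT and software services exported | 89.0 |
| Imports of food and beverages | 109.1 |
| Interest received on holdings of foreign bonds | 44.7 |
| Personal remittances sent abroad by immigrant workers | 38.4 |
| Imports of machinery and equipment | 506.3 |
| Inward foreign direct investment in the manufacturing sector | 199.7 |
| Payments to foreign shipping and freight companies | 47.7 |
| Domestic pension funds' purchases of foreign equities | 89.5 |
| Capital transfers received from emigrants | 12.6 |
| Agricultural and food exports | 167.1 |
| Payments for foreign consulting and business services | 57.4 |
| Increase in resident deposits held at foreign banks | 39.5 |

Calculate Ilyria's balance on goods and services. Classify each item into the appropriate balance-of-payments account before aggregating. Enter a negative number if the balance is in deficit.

Goods: -506.3 + 167.1 - 109.1 = -448.3
Services: -47.7 + 89.0 - 57.4 = -16.1
Trade balance = -448.3 + (-16.1) = -464.4
(Excluded from the trade balance — capital account: acquisition of foreign patents and trademarks (non-produced assets) 17.5, sale of embassy land to a foreign government 12.3, capital transfers received from emigrants 12.6; secondary income: pension payments received by residents from foreign governments 27.9, personal remittances sent abroad by immigrant workers 38.4; primary income: interest received on holdings of foreign bonds 44.7; financial account: inward foreign direct investment in the manufacturing sector 199.7, domestic pension funds' purchases of foreign equities 89.5, increase in resident deposits held at foreign banks 39.5.)

-464.4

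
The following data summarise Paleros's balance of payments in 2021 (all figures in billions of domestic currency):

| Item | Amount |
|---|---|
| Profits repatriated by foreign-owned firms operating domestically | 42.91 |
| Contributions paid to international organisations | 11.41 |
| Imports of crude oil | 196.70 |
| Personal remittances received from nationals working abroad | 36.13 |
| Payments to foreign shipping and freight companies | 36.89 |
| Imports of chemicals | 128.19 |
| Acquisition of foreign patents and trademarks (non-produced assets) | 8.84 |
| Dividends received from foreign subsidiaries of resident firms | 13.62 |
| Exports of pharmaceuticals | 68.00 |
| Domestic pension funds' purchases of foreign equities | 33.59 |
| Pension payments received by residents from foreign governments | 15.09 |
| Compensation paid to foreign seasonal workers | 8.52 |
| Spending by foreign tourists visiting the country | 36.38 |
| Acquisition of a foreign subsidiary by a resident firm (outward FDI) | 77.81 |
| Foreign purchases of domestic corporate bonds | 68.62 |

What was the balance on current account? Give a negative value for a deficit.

-255.40

Goods: 68.00 - 196.70 - 128.19 = -256.89
Services: 36.38 - 36.89 = -0.51
Primary income: 13.62 - 42.91 - 8.52 = -37.81
Secondary income: 36.13 + 15.09 - 11.41 = 39.81
Current account = (-256.89) + (-0.51) + (-37.81) + 39.81 = -255.40
(Excluded from the current account — capital account: acquisition of foreign patents and trademarks (non-produced assets) 8.84; financial account: domestic pension funds' purchases of foreign equities 33.59, acquisition of a foreign subsidiary by a resident firm (outward FDI) 77.81, foreign purchases of domestic corporate bonds 68.62.)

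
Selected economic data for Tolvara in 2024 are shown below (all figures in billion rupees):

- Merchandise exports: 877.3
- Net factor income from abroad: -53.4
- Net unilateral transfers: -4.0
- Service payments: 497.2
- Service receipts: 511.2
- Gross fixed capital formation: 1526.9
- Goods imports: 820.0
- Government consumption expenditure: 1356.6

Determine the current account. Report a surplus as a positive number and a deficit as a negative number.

13.9

Goods balance = 877.3 - 820.0 = 57.3
Services balance = 511.2 - 497.2 = 14.0
Trade balance (goods + services) = 57.3 + 14.0 = 71.3
Net primary income = -53.4
Net secondary income = -4.0
Current account = 71.3 + (-53.4) + (-4.0) = 13.9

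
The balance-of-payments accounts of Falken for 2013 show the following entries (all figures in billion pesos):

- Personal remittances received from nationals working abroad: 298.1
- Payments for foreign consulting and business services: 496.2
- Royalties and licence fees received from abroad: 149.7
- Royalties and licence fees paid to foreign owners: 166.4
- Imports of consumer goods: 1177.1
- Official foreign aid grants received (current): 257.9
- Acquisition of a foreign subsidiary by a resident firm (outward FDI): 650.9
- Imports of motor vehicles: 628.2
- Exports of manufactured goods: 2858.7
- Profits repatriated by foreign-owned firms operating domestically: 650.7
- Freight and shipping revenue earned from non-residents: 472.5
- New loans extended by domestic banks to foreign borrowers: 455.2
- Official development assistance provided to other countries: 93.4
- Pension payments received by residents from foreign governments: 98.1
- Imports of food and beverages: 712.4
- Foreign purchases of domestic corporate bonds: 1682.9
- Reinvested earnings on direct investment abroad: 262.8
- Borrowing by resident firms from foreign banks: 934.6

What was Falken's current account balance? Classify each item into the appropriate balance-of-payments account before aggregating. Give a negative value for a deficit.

Goods: -628.2 - 712.4 + 2858.7 - 1177.1 = 341.0
Services: -496.2 + 149.7 + 472.5 - 166.4 = -40.4
Primary income: -650.7 + 262.8 = -387.9
Secondary income: 298.1 - 93.4 + 257.9 + 98.1 = 560.7
Current account = 341.0 + (-40.4) + (-387.9) + 560.7 = 473.4
(Excluded from the current account — financial account: acquisition of a foreign subsidiary by a resident firm (outward FDI) 650.9, new loans extended by domestic banks to foreign borrowers 455.2, foreign purchases of domestic corporate bonds 1682.9, borrowing by resident firms from foreign banks 934.6.)

473.4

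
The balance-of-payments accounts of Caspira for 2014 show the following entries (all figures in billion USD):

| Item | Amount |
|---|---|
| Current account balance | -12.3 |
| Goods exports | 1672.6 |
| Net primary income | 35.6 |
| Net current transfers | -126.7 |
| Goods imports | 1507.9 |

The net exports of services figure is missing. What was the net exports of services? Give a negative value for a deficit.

Current account = goods balance + services balance + net primary income + net secondary income
Sum of the known components = 73.6
Net exports of services = CA - (known components) = -12.3 - 73.6 = -85.9

-85.9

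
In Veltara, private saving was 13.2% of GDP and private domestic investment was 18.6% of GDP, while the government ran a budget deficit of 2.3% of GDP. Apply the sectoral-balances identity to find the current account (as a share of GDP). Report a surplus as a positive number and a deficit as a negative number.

-7.7

By the sectoral-balances identity, CA = (S_private - I) + (T - G).
Private balance = 13.2 - 18.6 = -5.4
Government balance (T - G) = -2.3
CA = -5.4 + (-2.3) = -7.7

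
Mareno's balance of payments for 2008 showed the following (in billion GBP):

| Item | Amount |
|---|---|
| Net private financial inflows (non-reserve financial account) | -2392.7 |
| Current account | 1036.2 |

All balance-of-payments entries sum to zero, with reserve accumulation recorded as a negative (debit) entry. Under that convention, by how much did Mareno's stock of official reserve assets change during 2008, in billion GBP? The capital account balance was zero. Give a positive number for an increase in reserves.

-1356.5

Official reserve transactions balance = -(1036.2 + (-2392.7)) = 1356.5
An accumulation of reserves is recorded as a debit (negative entry), so the change in the stock of reserves is the negative of that balance.
Change in official reserves = -(1356.5) = -1356.5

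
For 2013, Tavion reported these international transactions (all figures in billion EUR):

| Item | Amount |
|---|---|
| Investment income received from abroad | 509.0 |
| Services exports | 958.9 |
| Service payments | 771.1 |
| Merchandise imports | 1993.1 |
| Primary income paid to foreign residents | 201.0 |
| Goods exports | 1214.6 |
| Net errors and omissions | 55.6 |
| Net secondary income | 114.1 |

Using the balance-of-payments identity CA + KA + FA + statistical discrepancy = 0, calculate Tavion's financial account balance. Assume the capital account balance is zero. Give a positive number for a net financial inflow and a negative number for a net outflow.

Goods balance = 1214.6 - 1993.1 = -778.5
Services balance = 958.9 - 771.1 = 187.8
Trade balance (goods + services) = -778.5 + 187.8 = -590.7
Net primary income = 509.0 - 201.0 = 308.0
Net secondary income = 114.1
Current account = -590.7 + 308.0 + 114.1 = -168.6
Financial account = -(-168.6 + 55.6) = 113.0

113.0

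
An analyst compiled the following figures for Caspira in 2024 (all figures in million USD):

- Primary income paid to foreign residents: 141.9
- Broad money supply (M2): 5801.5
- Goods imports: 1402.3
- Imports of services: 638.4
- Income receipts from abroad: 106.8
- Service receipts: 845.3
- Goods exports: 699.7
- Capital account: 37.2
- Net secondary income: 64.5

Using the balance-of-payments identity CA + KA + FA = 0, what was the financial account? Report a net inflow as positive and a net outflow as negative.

Goods balance = 699.7 - 1402.3 = -702.6
Services balance = 845.3 - 638.4 = 206.9
Trade balance (goods + services) = -702.6 + 206.9 = -495.7
Net primary income = 106.8 - 141.9 = -35.1
Net secondary income = 64.5
Current account = -495.7 + (-35.1) + 64.5 = -466.3
Financial account = -(-466.3 + 37.2) = 429.1

429.1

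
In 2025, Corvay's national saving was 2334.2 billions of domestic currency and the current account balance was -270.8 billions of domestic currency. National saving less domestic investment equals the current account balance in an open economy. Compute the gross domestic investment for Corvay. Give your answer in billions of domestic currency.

S - I = CA (net lending to the rest of the world).
I = S - CA = 2334.2 - (-270.8) = 2605.0

2605.0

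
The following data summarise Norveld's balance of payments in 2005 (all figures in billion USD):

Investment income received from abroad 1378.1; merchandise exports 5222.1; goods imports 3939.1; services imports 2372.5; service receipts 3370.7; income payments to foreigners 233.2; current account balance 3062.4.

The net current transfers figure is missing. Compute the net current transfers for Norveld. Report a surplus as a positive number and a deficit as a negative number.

-363.7

Current account = goods balance + services balance + net primary income + net secondary income
Sum of the known components = 3426.1
Net current transfers = CA - (known components) = 3062.4 - 3426.1 = -363.7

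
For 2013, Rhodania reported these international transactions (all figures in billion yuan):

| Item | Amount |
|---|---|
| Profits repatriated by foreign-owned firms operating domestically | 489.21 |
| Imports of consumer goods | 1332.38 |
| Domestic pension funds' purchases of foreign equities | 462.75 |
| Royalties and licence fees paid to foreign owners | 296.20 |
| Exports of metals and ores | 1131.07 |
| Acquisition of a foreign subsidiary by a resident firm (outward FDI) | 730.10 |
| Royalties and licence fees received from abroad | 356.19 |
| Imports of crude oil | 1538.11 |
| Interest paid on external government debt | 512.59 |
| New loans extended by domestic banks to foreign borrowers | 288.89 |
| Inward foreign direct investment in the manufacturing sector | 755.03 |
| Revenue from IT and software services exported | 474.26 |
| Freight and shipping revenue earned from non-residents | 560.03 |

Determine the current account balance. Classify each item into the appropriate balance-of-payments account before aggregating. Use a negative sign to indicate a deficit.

Goods: -1538.11 - 1332.38 + 1131.07 = -1739.42
Services: 356.19 + 474.26 + 560.03 - 296.20 = 1094.28
Primary income: -489.21 - 512.59 = -1001.80
Current account = (-1739.42) + 1094.28 + (-1001.80) = -1646.94
(Excluded from the current account — financial account: domestic pension funds' purchases of foreign equities 462.75, acquisition of a foreign subsidiary by a resident firm (outward FDI) 730.10, new loans extended by domestic banks to foreign borrowers 288.89, inward foreign direct investment in the manufacturing sector 755.03.)

-1646.94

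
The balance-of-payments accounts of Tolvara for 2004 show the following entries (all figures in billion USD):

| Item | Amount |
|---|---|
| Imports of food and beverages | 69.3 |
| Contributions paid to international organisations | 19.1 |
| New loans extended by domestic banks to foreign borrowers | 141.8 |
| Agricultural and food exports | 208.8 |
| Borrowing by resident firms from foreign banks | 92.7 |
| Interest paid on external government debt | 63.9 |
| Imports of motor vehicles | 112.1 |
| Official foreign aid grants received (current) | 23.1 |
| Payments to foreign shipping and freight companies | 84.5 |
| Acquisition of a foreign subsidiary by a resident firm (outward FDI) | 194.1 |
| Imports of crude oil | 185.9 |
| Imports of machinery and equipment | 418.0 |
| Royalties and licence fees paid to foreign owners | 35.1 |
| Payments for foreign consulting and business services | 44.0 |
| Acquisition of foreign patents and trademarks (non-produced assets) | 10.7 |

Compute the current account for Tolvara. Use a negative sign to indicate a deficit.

-800.0

Goods: -185.9 + 208.8 - 418.0 - 112.1 - 69.3 = -576.5
Services: -44.0 - 84.5 - 35.1 = -163.6
Primary income: -63.9
Secondary income: 23.1 - 19.1 = 4.0
Current account = (-576.5) + (-163.6) + (-63.9) + 4.0 = -800.0
(Excluded from the current account — financial account: new loans extended by domestic banks to foreign borrowers 141.8, borrowing by resident firms from foreign banks 92.7, acquisition of a foreign subsidiary by a resident firm (outward FDI) 194.1; capital account: acquisition of foreign patents and trademarks (non-produced assets) 10.7.)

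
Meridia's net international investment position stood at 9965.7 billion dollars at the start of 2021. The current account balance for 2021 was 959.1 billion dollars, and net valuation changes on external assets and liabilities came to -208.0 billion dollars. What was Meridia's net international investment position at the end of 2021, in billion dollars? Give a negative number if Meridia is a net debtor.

10716.8

Change in NIIP = current account + net valuation change = 959.1 + (-208.0) = 751.1
End-of-year NIIP = 9965.7 + 751.1 = 10716.8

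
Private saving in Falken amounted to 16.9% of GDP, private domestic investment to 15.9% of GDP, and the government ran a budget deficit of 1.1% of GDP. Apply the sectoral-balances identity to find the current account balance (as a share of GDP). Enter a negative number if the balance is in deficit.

By the sectoral-balances identity, CA = (S_private - I) + (T - G).
Private balance = 16.9 - 15.9 = 1.0
Government balance (T - G) = -1.1
CA = 1.0 + (-1.1) = -0.1

-0.1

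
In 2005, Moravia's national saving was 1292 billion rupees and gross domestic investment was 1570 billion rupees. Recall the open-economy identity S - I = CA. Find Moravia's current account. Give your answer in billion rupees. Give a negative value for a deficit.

CA = S - I = 1292 - 1570 = -278

-278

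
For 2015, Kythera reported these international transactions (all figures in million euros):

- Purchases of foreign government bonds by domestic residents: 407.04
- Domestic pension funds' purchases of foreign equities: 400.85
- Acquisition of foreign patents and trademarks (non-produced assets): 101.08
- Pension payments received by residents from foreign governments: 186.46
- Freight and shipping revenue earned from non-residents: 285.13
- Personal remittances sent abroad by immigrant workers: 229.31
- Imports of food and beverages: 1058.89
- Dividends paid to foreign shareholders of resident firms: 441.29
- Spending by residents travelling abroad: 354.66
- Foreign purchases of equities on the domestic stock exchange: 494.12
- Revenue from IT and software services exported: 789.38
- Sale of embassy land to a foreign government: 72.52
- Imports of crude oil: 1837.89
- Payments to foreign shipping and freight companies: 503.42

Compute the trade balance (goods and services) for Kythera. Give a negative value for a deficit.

-2680.35

Goods: -1837.89 - 1058.89 = -2896.78
Services: -354.66 - 503.42 + 285.13 + 789.38 = 216.43
Trade balance = -2896.78 + 216.43 = -2680.35
(Excluded from the trade balance — financial account: purchases of foreign government bonds by domestic residents 407.04, domestic pension funds' purchases of foreign equities 400.85, foreign purchases of equities on the domestic stock exchange 494.12; capital account: acquisition of foreign patents and trademarks (non-produced assets) 101.08, sale of embassy land to a foreign government 72.52; secondary income: pension payments received by residents from foreign governments 186.46, personal remittances sent abroad by immigrant workers 229.31; primary income: dividends paid to foreign shareholders of resident firms 441.29.)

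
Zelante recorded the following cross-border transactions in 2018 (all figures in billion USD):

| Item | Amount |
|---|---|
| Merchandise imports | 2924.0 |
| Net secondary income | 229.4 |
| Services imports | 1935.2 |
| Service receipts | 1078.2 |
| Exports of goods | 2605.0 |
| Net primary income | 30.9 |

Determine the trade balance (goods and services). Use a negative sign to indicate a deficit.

-1176.0

Goods balance = 2605.0 - 2924.0 = -319.0
Services balance = 1078.2 - 1935.2 = -857.0
Trade balance (goods + services) = -319.0 + (-857.0) = -1176.0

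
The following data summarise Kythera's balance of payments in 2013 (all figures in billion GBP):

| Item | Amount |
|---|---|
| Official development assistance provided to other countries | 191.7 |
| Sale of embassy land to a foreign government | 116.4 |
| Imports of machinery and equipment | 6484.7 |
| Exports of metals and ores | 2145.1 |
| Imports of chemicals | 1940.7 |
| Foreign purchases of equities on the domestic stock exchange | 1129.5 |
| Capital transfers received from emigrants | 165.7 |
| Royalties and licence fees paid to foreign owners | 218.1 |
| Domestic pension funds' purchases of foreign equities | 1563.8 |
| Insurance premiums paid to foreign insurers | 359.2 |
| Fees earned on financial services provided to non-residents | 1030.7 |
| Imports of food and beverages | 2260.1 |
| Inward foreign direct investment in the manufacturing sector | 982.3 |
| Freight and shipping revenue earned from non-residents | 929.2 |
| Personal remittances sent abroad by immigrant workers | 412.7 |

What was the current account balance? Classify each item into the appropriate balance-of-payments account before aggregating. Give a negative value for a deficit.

Goods: -1940.7 + 2145.1 - 2260.1 - 6484.7 = -8540.4
Services: -218.1 + 929.2 + 1030.7 - 359.2 = 1382.6
Secondary income: -191.7 - 412.7 = -604.4
Current account = (-8540.4) + 1382.6 + (-604.4) = -7762.2
(Excluded from the current account — capital account: sale of embassy land to a foreign government 116.4, capital transfers received from emigrants 165.7; financial account: foreign purchases of equities on the domestic stock exchange 1129.5, domestic pension funds' purchases of foreign equities 1563.8, inward foreign direct investment in the manufacturing sector 982.3.)

-7762.2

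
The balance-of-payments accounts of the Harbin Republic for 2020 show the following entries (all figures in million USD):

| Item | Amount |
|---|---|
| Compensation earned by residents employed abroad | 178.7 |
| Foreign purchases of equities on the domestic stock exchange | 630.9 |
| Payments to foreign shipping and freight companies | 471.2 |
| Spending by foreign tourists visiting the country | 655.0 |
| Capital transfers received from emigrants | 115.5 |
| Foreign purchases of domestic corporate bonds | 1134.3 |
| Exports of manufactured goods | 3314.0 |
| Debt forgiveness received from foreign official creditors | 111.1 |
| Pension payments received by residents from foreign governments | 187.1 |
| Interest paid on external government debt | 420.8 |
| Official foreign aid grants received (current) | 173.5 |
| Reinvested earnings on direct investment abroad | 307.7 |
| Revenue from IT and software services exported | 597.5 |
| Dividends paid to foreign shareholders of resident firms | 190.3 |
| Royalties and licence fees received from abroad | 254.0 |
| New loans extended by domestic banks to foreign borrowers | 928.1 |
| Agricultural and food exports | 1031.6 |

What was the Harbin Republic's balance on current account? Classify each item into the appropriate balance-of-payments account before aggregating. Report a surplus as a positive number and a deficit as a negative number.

Goods: 1031.6 + 3314.0 = 4345.6
Services: -471.2 + 597.5 + 254.0 + 655.0 = 1035.3
Primary income: -190.3 + 178.7 - 420.8 + 307.7 = -124.7
Secondary income: 187.1 + 173.5 = 360.6
Current account = 4345.6 + 1035.3 + (-124.7) + 360.6 = 5616.8
(Excluded from the current account — financial account: foreign purchases of equities on the domestic stock exchange 630.9, foreign purchases of domestic corporate bonds 1134.3, new loans extended by domestic banks to foreign borrowers 928.1; capital account: capital transfers received from emigrants 115.5, debt forgiveness received from foreign official creditors 111.1.)

5616.8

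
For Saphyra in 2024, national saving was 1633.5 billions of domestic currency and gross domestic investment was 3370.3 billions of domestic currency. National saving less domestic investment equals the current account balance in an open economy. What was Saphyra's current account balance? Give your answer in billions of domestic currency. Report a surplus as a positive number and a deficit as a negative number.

-1736.8

CA = S - I = 1633.5 - 3370.3 = -1736.8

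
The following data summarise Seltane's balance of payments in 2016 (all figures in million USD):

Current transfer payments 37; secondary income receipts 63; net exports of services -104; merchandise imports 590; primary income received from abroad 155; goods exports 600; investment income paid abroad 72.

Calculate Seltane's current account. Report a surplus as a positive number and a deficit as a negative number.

Goods balance = 600 - 590 = 10
Services balance = -104
Trade balance (goods + services) = 10 + (-104) = -94
Net primary income = 155 - 72 = 83
Net secondary income = 63 - 37 = 26
Current account = -94 + 83 + 26 = 15

15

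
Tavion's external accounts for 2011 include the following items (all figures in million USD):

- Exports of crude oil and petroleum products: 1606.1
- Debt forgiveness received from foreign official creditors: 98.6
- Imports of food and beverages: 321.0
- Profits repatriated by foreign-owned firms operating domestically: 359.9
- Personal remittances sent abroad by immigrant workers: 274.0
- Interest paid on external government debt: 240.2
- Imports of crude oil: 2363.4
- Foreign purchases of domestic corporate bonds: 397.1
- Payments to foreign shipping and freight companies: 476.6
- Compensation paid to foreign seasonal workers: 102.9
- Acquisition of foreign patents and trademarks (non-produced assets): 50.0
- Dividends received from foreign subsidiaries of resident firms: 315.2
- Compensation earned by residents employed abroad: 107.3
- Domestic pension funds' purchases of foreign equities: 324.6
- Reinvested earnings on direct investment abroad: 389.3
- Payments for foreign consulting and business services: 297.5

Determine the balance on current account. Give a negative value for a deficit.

-2017.6

Goods: -321.0 + 1606.1 - 2363.4 = -1078.3
Services: -476.6 - 297.5 = -774.1
Primary income: -102.9 + 107.3 + 315.2 - 359.9 - 240.2 + 389.3 = 108.8
Secondary income: -274.0
Current account = (-1078.3) + (-774.1) + 108.8 + (-274.0) = -2017.6
(Excluded from the current account — capital account: debt forgiveness received from foreign official creditors 98.6, acquisition of foreign patents and trademarks (non-produced assets) 50.0; financial account: foreign purchases of domestic corporate bonds 397.1, domestic pension funds' purchases of foreign equities 324.6.)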